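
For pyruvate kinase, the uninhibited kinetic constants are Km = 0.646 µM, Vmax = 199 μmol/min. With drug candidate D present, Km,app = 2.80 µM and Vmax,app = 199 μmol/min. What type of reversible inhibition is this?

Km increases (0.646 → 2.80 µM) while Vmax is unchanged — the hallmark of competitive inhibition.

competitive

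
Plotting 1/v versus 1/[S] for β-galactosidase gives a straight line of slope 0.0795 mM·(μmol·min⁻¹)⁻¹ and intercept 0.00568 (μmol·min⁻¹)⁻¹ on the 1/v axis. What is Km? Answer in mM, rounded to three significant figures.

14.0 mM

y-intercept = 1/Vmax ⇒ Vmax = 176 μmol·min⁻¹; slope = Km/Vmax ⇒ Km = slope × Vmax.
Km = 0.0795 × 176 = 14.0 mM.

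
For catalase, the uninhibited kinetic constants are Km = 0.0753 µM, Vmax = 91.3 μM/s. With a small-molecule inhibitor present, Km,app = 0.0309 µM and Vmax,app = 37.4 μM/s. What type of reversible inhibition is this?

Both Km and Vmax decrease by the same factor (~2.44-fold) — characteristic of uncompetitive inhibition.

uncompetitive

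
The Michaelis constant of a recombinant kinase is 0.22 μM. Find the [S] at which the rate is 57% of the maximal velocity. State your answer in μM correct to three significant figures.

0.292 μM

v/Vmax = [S]/(Km+[S]) = 0.57, so [S] = Km·0.57/(1 − 0.57) = 0.22 × 1.326.
[S] = 0.292 μM.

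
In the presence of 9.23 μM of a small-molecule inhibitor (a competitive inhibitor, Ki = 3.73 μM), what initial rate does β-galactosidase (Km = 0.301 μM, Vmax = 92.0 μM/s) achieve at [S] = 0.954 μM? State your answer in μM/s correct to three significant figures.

With α = 1 + [I]/Ki = 1 + 9.23/3.73 = 3.475, the competitive rate law is v = Vmax[S] / (αKm + [S]).
v = 92.0×0.954 / (3.475×0.301 + 0.954) = 87.77/2.000 = 43.9 μM/s.

43.9 μM/s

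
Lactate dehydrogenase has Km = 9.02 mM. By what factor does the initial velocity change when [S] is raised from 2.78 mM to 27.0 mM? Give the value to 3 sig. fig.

3.18

The fractional saturations are [S]/(Km+[S]) = 2.78/11.80 = 0.2356 and 27.0/36.02 = 0.7496.
v₂/v₁ is just their ratio: 0.7496/0.2356 = 3.18.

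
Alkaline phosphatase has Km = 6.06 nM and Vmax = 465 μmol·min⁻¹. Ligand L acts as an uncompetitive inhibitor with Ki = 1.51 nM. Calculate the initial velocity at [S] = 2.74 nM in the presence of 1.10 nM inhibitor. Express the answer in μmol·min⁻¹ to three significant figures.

118 μmol·min⁻¹

α = 1 + [I]/Ki = 1 + 1.10/1.51 = 1.728.
For an uncompetitive inhibitor, both parameters are divided by α, giving Vmax/α and Km/α: Km,app = 3.51 nM, Vmax,app = 269 μmol·min⁻¹.
v = Vmax,app·[S]/(Km,app + [S]) = 269 × 2.74/(3.51 + 2.74) = 118 μmol·min⁻¹.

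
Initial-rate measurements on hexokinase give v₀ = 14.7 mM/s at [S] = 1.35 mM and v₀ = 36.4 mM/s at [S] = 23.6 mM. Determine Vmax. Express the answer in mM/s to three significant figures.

In reciprocal form, 1/v = (Km/Vmax)·(1/[S]) + 1/Vmax. The two points give (1/[S], 1/v) = (0.7407, 0.06803) and (0.04237, 0.02747).
Slope = (0.06803 − 0.02747)/(0.7407 − 0.04237) = 0.05807; intercept = 0.06803 − 0.05807×0.7407 = 0.02501.
Vmax = 1/intercept = 40.0 mM/s; Km = slope × Vmax = 0.05807 × 40.0 = 2.32 mM.

40.0 mM/s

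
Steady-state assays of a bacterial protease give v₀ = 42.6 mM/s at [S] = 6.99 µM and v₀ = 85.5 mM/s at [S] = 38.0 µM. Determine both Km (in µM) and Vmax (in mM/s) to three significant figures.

Km = 11.2 µM; Vmax = 111 mM/s

From v = Vmax[S]/(Km+[S]), each point gives Vmax = v(Km+[S])/[S].
Equating: 42.6(Km+6.99)/6.99 = 85.5(Km+38.0)/38.0.
6.094·Km + 42.6 = 2.250·Km + 85.5, so (6.094 − 2.250)·Km = 85.5 − 42.6.
Km = 42.90/3.844 = 11.2 µM; then Vmax = 42.6(11.2+6.99)/6.99 = 111 mM/s.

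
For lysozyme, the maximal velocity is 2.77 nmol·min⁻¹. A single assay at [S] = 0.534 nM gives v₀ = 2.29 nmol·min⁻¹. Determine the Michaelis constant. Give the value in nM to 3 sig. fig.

0.112 nM

v/Vmax = 2.29/2.77 = 0.8267 = [S]/(Km+[S]).
So Km + [S] = [S]/0.8267 = 0.6459 nM, giving Km = 0.6459 − 0.534 = 0.112 nM.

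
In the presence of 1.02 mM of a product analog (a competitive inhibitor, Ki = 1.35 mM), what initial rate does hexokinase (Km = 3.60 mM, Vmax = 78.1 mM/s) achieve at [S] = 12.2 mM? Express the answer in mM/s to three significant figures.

α = 1 + [I]/Ki = 1 + 1.02/1.35 = 1.756.
For a competitive inhibitor, Vmax is unchanged and the apparent Km becomes α·Km: Km,app = 6.32 mM, Vmax,app = 78.1 mM/s.
v = Vmax,app·[S]/(Km,app + [S]) = 78.1 × 12.2/(6.32 + 12.2) = 51.4 mM/s.

51.4 mM/s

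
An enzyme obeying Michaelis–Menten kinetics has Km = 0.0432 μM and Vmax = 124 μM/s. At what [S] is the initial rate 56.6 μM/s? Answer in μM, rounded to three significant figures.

0.0363 μM

The required fractional saturation is v/Vmax = 56.6/124 = 0.4565.
Then [S]/(Km+[S]) = 0.4565 ⇒ [S] = 0.0432 × 0.4565/(1 − 0.4565) = 0.0363 μM.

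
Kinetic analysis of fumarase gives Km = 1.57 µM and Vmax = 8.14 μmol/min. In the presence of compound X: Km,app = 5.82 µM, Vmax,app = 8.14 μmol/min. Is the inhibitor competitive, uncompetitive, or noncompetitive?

Km increases (1.57 → 5.82 µM) while Vmax is unchanged — the hallmark of competitive inhibition.

competitive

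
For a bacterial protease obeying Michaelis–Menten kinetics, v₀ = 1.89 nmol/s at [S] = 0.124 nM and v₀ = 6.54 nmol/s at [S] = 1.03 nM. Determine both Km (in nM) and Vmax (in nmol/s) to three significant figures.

From v = Vmax[S]/(Km+[S]), each point gives Vmax = v(Km+[S])/[S].
Equating: 1.89(Km+0.124)/0.124 = 6.54(Km+1.03)/1.03.
15.24·Km + 1.89 = 6.350·Km + 6.54, so (15.24 − 6.350)·Km = 6.54 − 1.89.
Km = 4.650/8.892 = 0.523 nM; then Vmax = 1.89(0.523+0.124)/0.124 = 9.86 nmol/s.

Km = 0.523 nM; Vmax = 9.86 nmol/s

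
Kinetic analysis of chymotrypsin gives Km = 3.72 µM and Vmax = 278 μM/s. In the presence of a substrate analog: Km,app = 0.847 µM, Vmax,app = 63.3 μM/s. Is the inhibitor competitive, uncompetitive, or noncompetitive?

Both Km and Vmax decrease by the same factor (~4.39-fold) — characteristic of uncompetitive inhibition.

uncompetitive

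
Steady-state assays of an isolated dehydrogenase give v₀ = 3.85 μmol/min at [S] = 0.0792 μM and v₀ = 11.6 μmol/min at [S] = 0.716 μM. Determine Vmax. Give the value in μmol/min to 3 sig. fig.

In reciprocal form, 1/v = (Km/Vmax)·(1/[S]) + 1/Vmax. The two points give (1/[S], 1/v) = (12.63, 0.2597) and (1.397, 0.08621).
Slope = (0.2597 − 0.08621)/(12.63 − 1.397) = 0.01545; intercept = 0.2597 − 0.01545×12.63 = 0.06462.
Vmax = 1/intercept = 15.5 μmol/min; Km = slope × Vmax = 0.01545 × 15.5 = 0.239 μM.

15.5 μmol/min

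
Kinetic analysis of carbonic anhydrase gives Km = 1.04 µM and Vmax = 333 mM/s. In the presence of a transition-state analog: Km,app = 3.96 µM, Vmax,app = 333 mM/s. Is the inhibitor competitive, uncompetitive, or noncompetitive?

competitive

Km increases (1.04 → 3.96 µM) while Vmax is unchanged — the hallmark of competitive inhibition.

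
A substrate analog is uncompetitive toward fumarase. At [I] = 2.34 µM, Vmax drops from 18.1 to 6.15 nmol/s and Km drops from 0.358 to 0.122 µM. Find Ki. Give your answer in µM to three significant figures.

1.20 µM

Uncompetitive: Vmax,app = Vmax/α (and Km,app = Km/α) with α = 1 + [I]/Ki.
α = Vmax/Vmax,app = 18.1/6.15 = 2.943.
Since α = 1 + [I]/Ki, [I]/Ki = 2.943 − 1 = 1.943 and Ki = 2.34/1.943 = 1.20 µM.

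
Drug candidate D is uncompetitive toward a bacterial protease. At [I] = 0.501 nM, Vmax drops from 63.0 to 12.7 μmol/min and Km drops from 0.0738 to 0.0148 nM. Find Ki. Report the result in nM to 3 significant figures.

Uncompetitive: Vmax,app = Vmax/α (and Km,app = Km/α) with α = 1 + [I]/Ki.
α = Vmax/Vmax,app = 63.0/12.7 = 4.961.
Ki = [I]/(α − 1) = 0.501/3.961 = 0.126 nM.

0.126 nM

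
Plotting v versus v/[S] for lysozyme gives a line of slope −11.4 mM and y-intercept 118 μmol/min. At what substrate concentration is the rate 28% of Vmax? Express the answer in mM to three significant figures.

4.43 mM

The Eadie–Hofstee slope gives Km = 11.4 mM (slope = −Km).
v/Vmax = [S]/(Km+[S]) = 0.28 ⇒ [S] = Km·0.28/(1−0.28) = 11.4 × 0.3889 = 4.43 mM.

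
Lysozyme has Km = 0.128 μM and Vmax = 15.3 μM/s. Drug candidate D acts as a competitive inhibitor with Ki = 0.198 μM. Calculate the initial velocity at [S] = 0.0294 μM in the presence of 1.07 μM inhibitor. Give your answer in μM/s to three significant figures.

0.530 μM/s

α = 1 + [I]/Ki = 1 + 1.07/0.198 = 6.404.
For a competitive inhibitor, Vmax is unchanged and the apparent Km becomes α·Km: Km,app = 0.820 μM, Vmax,app = 15.3 μM/s.
v = Vmax,app·[S]/(Km,app + [S]) = 15.3 × 0.0294/(0.820 + 0.0294) = 0.530 μM/s.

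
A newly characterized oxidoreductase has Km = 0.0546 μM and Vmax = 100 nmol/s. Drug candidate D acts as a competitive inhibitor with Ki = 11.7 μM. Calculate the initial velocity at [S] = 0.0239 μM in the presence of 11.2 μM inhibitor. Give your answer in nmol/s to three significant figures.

18.3 nmol/s

α = 1 + [I]/Ki = 1 + 11.2/11.7 = 1.957.
For a competitive inhibitor, Vmax is unchanged and the apparent Km becomes α·Km: Km,app = 0.107 μM, Vmax,app = 100 nmol/s.
v = Vmax,app·[S]/(Km,app + [S]) = 100 × 0.0239/(0.107 + 0.0239) = 18.3 nmol/s.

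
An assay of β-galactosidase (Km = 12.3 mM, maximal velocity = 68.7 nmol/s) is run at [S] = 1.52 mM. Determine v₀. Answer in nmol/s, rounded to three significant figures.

7.56 nmol/s

v = Vmax·[S]/(Km + [S]) = 68.7 × 1.52 / (12.3 + 1.52)
  = 104.4 / 13.82 = 7.56 nmol/s.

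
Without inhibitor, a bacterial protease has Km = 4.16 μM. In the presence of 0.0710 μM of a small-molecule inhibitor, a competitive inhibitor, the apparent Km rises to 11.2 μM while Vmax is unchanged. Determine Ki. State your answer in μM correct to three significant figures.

0.0420 μM

Competitive: Km,app = α·Km with α = 1 + [I]/Ki.
α = Km,app/Km = 11.2/4.16 = 2.692.
Ki = [I]/(α − 1) = 0.0710/1.692 = 0.0420 μM.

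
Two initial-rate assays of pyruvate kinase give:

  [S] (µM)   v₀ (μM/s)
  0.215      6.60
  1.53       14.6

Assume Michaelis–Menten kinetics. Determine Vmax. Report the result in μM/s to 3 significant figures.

In reciprocal form, 1/v = (Km/Vmax)·(1/[S]) + 1/Vmax. The two points give (1/[S], 1/v) = (4.651, 0.1515) and (0.6536, 0.06849).
Slope = (0.1515 − 0.06849)/(4.651 − 0.6536) = 0.02077; intercept = 0.1515 − 0.02077×4.651 = 0.05492.
Vmax = 1/intercept = 18.2 μM/s; Km = slope × Vmax = 0.02077 × 18.2 = 0.378 µM.

18.2 μM/s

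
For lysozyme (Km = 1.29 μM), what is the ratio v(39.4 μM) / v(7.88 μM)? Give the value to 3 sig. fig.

1.13

Since Vmax cancels, v₂/v₁ = [S]₂(Km+[S]₁) / [S]₁(Km+[S]₂).
= 39.4×(1.29+7.88) / (7.88×(1.29+39.4)) = 361.3/320.6 = 1.13.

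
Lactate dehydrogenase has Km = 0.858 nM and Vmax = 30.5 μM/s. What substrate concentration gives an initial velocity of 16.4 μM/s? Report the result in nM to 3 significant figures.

0.998 nM

Rearranging v = Vmax[S]/(Km+[S]) gives [S] = Km·v/(Vmax − v).
[S] = 0.858 × 16.4 / (30.5 − 16.4) = 14.07/14.10 = 0.998 nM.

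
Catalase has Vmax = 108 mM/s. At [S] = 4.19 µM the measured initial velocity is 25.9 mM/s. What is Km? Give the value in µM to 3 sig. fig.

13.3 µM

From v = Vmax[S]/(Km+[S]), Km = [S](Vmax − v)/v.
Km = 4.19 × (108 − 25.9) / 25.9 = 344.0/25.9 = 13.3 µM.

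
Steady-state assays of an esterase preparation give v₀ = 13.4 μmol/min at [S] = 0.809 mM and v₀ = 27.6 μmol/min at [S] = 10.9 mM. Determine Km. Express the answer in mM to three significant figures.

1.01 mM

From v = Vmax[S]/(Km+[S]), each point gives Vmax = v(Km+[S])/[S].
Equating: 13.4(Km+0.809)/0.809 = 27.6(Km+10.9)/10.9.
16.56·Km + 13.4 = 2.532·Km + 27.6, so (16.56 − 2.532)·Km = 27.6 − 13.4.
Km = 14.20/14.03 = 1.01 mM; then Vmax = 13.4(1.01+0.809)/0.809 = 30.2 μmol/min.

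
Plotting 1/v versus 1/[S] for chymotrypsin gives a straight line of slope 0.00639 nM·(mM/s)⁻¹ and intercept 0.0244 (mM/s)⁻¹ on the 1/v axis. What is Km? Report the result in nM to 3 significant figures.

y-intercept = 1/Vmax ⇒ Vmax = 41.0 mM/s; slope = Km/Vmax ⇒ Km = slope × Vmax.
Km = 0.00639 × 41.0 = 0.262 nM.

0.262 nM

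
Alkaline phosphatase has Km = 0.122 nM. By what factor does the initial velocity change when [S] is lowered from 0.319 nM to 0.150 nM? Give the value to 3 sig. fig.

Since Vmax cancels, v₂/v₁ = [S]₂(Km+[S]₁) / [S]₁(Km+[S]₂).
= 0.150×(0.122+0.319) / (0.319×(0.122+0.150)) = 0.06615/0.08677 = 0.762.

0.762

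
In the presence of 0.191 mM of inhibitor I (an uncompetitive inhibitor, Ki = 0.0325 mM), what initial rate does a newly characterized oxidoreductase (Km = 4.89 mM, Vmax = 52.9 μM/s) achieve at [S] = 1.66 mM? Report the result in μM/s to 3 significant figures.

5.39 μM/s

With α = 1 + [I]/Ki = 1 + 0.191/0.0325 = 6.877, the uncompetitive rate law is v = (Vmax/α)·[S] / (Km/α + [S]).
v = (52.9/6.877)×1.66 / (4.89/6.877 + 1.66) = 12.77/2.371 = 5.39 μM/s.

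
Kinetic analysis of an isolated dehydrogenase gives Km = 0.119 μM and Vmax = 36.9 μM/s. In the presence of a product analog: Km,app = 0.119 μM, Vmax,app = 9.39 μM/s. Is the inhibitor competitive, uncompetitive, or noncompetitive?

Vmax decreases (36.9 → 9.39 μM/s) while Km is unchanged — pure noncompetitive inhibition.

noncompetitive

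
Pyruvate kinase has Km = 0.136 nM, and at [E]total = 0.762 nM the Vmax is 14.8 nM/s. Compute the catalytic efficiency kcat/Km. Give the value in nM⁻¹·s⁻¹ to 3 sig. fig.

kcat = Vmax/[E]total = 14.8/0.762 = 19.4 s⁻¹.
kcat/Km = 19.4/0.136 = 143 nM⁻¹·s⁻¹.

143 nM⁻¹·s⁻¹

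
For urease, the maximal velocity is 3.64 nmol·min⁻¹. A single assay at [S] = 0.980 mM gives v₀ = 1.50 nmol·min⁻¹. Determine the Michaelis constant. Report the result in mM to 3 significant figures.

v/Vmax = 1.50/3.64 = 0.4121 = [S]/(Km+[S]).
So Km + [S] = [S]/0.4121 = 2.378 mM, giving Km = 2.378 − 0.980 = 1.40 mM.

1.40 mM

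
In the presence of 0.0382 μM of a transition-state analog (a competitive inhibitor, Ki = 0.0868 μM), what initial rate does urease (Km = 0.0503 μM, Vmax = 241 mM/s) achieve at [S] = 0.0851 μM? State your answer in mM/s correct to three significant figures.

α = 1 + [I]/Ki = 1 + 0.0382/0.0868 = 1.440.
For a competitive inhibitor, Vmax is unchanged and the apparent Km becomes α·Km: Km,app = 0.0724 μM, Vmax,app = 241 mM/s.
v = Vmax,app·[S]/(Km,app + [S]) = 241 × 0.0851/(0.0724 + 0.0851) = 130 mM/s.

130 mM/s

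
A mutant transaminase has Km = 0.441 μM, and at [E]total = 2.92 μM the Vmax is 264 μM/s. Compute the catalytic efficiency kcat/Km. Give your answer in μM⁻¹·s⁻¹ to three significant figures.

205 μM⁻¹·s⁻¹

kcat = Vmax/[E]total = 264/2.92 = 90.4 s⁻¹.
kcat/Km = 90.4/0.441 = 205 μM⁻¹·s⁻¹.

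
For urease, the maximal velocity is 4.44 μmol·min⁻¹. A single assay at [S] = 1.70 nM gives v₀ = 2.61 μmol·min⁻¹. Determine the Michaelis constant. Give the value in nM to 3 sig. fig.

From v = Vmax[S]/(Km+[S]), Km = [S](Vmax − v)/v.
Km = 1.70 × (4.44 − 2.61) / 2.61 = 3.111/2.61 = 1.19 nM.

1.19 nM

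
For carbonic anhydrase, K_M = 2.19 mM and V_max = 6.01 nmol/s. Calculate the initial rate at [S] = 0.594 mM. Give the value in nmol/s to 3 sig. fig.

1.28 nmol/s

v = Vmax·[S]/(Km + [S]) = 6.01 × 0.594 / (2.19 + 0.594)
  = 3.570 / 2.784 = 1.28 nmol/s.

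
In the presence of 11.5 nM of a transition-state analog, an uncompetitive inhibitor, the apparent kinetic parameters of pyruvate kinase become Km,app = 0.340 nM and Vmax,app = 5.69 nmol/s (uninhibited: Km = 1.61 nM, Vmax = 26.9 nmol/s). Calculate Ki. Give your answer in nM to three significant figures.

Uncompetitive: Vmax,app = Vmax/α (and Km,app = Km/α) with α = 1 + [I]/Ki.
α = Vmax/Vmax,app = 26.9/5.69 = 4.728.
Since α = 1 + [I]/Ki, [I]/Ki = 4.728 − 1 = 3.728 and Ki = 11.5/3.728 = 3.09 nM.

3.09 nM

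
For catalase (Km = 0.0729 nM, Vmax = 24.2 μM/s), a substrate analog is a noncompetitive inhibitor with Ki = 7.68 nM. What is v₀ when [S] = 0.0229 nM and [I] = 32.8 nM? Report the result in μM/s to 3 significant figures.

1.10 μM/s

With α = 1 + [I]/Ki = 1 + 32.8/7.68 = 5.271, the noncompetitive rate law is v = (Vmax/α)·[S] / (Km + [S]).
v = (24.2/5.271)×0.0229 / (0.0729 + 0.0229) = 0.1051/0.09580 = 1.10 μM/s.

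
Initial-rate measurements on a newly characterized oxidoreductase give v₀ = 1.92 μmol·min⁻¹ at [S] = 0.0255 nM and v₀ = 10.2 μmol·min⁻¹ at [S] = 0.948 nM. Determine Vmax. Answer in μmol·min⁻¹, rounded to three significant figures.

From v = Vmax[S]/(Km+[S]), each point gives Vmax = v(Km+[S])/[S].
Equating: 1.92(Km+0.0255)/0.0255 = 10.2(Km+0.948)/0.948.
75.29·Km + 1.92 = 10.76·Km + 10.2, so (75.29 − 10.76)·Km = 10.2 − 1.92.
Km = 8.280/64.53 = 0.128 nM; then Vmax = 1.92(0.128+0.0255)/0.0255 = 11.6 μmol·min⁻¹.

11.6 μmol·min⁻¹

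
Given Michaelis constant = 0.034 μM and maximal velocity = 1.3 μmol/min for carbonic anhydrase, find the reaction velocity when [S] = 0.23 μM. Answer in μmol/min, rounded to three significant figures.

v = Vmax·[S]/(Km + [S]) = 1.3 × 0.23 / (0.034 + 0.23)
  = 0.2990 / 0.2640 = 1.13 μmol/min.

1.13 μmol/min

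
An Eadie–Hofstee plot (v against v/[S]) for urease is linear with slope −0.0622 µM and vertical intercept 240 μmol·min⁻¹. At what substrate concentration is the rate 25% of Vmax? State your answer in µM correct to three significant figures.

0.0207 µM

The Eadie–Hofstee slope gives Km = 0.0622 µM (slope = −Km).
v/Vmax = [S]/(Km+[S]) = 0.25 ⇒ [S] = Km·0.25/(1−0.25) = 0.0622 × 0.3333 = 0.0207 µM.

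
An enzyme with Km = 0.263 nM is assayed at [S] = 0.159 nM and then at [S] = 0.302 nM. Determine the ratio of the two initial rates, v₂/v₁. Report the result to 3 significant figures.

The fractional saturations are [S]/(Km+[S]) = 0.159/0.4220 = 0.3768 and 0.302/0.5650 = 0.5345.
v₂/v₁ is just their ratio: 0.5345/0.3768 = 1.42.

1.42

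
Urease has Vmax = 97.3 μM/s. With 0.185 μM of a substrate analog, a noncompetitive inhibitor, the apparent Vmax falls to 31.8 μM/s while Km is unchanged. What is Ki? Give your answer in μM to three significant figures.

0.0898 μM

Noncompetitive: Vmax,app = Vmax/α with α = 1 + [I]/Ki.
α = Vmax/Vmax,app = 97.3/31.8 = 3.060.
Ki = [I]/(α − 1) = 0.185/2.060 = 0.0898 μM.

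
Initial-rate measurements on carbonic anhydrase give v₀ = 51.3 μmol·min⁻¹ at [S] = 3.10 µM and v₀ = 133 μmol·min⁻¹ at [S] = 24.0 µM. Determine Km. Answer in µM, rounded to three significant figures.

7.42 µM

From v = Vmax[S]/(Km+[S]), each point gives Vmax = v(Km+[S])/[S].
Equating: 51.3(Km+3.10)/3.10 = 133(Km+24.0)/24.0.
16.55·Km + 51.3 = 5.542·Km + 133, so (16.55 − 5.542)·Km = 133 − 51.3.
Km = 81.70/11.01 = 7.42 µM; then Vmax = 51.3(7.42+3.10)/3.10 = 174 μmol·min⁻¹.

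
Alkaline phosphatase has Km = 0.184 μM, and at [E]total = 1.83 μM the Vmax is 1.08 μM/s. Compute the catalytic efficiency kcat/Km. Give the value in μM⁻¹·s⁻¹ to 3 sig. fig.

3.21 μM⁻¹·s⁻¹

kcat = Vmax/[E]total = 1.08/1.83 = 0.590 s⁻¹.
kcat/Km = 0.590/0.184 = 3.21 μM⁻¹·s⁻¹.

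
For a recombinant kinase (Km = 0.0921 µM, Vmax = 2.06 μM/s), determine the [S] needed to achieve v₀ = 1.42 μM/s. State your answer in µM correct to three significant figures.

The required fractional saturation is v/Vmax = 1.42/2.06 = 0.6893.
Then [S]/(Km+[S]) = 0.6893 ⇒ [S] = 0.0921 × 0.6893/(1 − 0.6893) = 0.204 µM.

0.204 µM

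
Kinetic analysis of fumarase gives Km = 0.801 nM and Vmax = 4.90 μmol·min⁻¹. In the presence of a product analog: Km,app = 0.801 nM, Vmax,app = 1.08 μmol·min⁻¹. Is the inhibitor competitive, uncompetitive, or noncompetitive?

noncompetitive

Vmax decreases (4.90 → 1.08 μmol·min⁻¹) while Km is unchanged — pure noncompetitive inhibition.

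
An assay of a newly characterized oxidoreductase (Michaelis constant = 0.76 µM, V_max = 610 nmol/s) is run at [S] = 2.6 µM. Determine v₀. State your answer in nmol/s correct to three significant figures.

[S]/(Km+[S]) = 2.6/3.360 = 0.7738, the fractional saturation.
v = 0.7738 × Vmax = 0.7738 × 610 = 472 nmol/s.

472 nmol/s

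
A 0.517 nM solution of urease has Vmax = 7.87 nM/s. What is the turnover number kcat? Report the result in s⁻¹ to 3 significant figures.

kcat = Vmax/[E]total = 7.87 nM/s / 0.517 nM = 15.2 s⁻¹.

15.2 s⁻¹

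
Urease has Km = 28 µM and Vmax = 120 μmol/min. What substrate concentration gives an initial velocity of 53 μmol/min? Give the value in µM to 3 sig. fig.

The required fractional saturation is v/Vmax = 53/120 = 0.4417.
Then [S]/(Km+[S]) = 0.4417 ⇒ [S] = 28 × 0.4417/(1 − 0.4417) = 22.1 µM.

22.1 µM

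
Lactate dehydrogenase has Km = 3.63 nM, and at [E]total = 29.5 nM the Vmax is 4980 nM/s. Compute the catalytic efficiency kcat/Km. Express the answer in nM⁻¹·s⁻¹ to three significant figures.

kcat = Vmax/[E]total = 4980/29.5 = 169 s⁻¹.
kcat/Km = 169/3.63 = 46.5 nM⁻¹·s⁻¹.

46.5 nM⁻¹·s⁻¹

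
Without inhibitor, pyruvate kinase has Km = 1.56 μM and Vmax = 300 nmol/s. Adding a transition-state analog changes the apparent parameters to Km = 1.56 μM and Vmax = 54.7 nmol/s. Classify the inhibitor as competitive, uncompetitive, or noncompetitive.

noncompetitive

Vmax decreases (300 → 54.7 nmol/s) while Km is unchanged — pure noncompetitive inhibition.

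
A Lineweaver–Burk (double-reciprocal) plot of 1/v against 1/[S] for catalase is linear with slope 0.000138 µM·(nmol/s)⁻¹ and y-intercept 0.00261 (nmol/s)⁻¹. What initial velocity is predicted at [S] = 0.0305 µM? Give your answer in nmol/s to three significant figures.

140 nmol/s

The y-intercept is 1/Vmax, so Vmax = 1/0.00261 = 383 nmol/s.
The slope is Km/Vmax, so Km = 0.000138 × 383 = 0.0529 µM.
Then v = 383 × 0.0305/(0.0529 + 0.0305) = 140 nmol/s.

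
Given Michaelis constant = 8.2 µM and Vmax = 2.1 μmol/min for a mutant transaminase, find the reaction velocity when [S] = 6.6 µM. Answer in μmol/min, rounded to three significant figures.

0.936 μmol/min

[S]/(Km+[S]) = 6.6/14.80 = 0.4459, the fractional saturation.
v = 0.4459 × Vmax = 0.4459 × 2.1 = 0.936 μmol/min.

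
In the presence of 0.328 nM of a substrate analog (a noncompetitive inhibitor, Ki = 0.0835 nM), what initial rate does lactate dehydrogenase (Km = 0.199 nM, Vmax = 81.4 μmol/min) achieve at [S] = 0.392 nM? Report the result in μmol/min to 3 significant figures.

11.0 μmol/min

α = 1 + [I]/Ki = 1 + 0.328/0.0835 = 4.928.
For a noncompetitive inhibitor, Vmax is reduced to Vmax/α while Km is unchanged: Km,app = 0.199 nM, Vmax,app = 16.5 μmol/min.
v = Vmax,app·[S]/(Km,app + [S]) = 16.5 × 0.392/(0.199 + 0.392) = 11.0 μmol/min.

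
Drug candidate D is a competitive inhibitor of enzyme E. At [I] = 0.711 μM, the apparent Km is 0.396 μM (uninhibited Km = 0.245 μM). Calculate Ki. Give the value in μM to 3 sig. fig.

Competitive: Km,app = α·Km with α = 1 + [I]/Ki.
α = Km,app/Km = 0.396/0.245 = 1.616.
Ki = [I]/(α − 1) = 0.711/0.6163 = 1.15 μM.

1.15 μM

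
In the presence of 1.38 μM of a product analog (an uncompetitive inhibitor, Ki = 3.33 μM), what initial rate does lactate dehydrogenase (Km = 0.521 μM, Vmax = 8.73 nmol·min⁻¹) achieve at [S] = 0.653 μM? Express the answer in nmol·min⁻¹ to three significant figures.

3.95 nmol·min⁻¹

With α = 1 + [I]/Ki = 1 + 1.38/3.33 = 1.414, the uncompetitive rate law is v = (Vmax/α)·[S] / (Km/α + [S]).
v = (8.73/1.414)×0.653 / (0.521/1.414 + 0.653) = 4.030/1.021 = 3.95 nmol·min⁻¹.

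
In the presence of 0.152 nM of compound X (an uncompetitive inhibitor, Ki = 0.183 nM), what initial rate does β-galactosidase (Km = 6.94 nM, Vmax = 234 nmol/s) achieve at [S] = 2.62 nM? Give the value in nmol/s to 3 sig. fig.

α = 1 + [I]/Ki = 1 + 0.152/0.183 = 1.831.
For an uncompetitive inhibitor, both parameters are divided by α, giving Vmax/α and Km/α: Km,app = 3.79 nM, Vmax,app = 128 nmol/s.
v = Vmax,app·[S]/(Km,app + [S]) = 128 × 2.62/(3.79 + 2.62) = 52.2 nmol/s.

52.2 nmol/s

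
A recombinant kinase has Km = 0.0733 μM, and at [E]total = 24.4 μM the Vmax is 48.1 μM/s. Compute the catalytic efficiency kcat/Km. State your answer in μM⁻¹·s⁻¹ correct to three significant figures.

kcat = Vmax/[E]total = 48.1/24.4 = 1.97 s⁻¹.
kcat/Km = 1.97/0.0733 = 26.9 μM⁻¹·s⁻¹.

26.9 μM⁻¹·s⁻¹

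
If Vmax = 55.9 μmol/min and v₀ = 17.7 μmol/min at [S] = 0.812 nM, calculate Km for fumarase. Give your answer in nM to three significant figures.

v/Vmax = 17.7/55.9 = 0.3166 = [S]/(Km+[S]).
So Km + [S] = [S]/0.3166 = 2.564 nM, giving Km = 2.564 − 0.812 = 1.75 nM.

1.75 nM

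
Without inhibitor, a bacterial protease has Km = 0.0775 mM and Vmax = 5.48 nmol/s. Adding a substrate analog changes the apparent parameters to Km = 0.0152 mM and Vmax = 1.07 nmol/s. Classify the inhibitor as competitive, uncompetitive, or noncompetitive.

Both Km and Vmax decrease by the same factor (~5.11-fold) — characteristic of uncompetitive inhibition.

uncompetitive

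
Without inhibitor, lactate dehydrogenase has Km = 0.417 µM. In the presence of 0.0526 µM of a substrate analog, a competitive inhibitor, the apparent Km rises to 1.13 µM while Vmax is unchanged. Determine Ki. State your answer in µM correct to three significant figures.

0.0308 µM

Competitive: Km,app = α·Km with α = 1 + [I]/Ki.
α = Km,app/Km = 1.13/0.417 = 2.710.
Since α = 1 + [I]/Ki, [I]/Ki = 2.710 − 1 = 1.710 and Ki = 0.0526/1.710 = 0.0308 µM.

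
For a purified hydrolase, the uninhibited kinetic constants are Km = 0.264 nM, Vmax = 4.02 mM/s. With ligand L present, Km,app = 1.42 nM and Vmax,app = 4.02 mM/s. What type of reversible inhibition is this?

competitive

Km increases (0.264 → 1.42 nM) while Vmax is unchanged — the hallmark of competitive inhibition.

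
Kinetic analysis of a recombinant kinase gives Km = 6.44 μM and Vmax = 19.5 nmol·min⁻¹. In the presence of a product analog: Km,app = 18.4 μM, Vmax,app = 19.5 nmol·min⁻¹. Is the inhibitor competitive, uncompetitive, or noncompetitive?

Km increases (6.44 → 18.4 μM) while Vmax is unchanged — the hallmark of competitive inhibition.

competitive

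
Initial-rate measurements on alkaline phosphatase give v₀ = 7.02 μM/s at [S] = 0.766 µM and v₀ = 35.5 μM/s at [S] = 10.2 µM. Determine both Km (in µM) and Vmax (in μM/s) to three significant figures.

Km = 5.01 µM; Vmax = 52.9 μM/s

From v = Vmax[S]/(Km+[S]), each point gives Vmax = v(Km+[S])/[S].
Equating: 7.02(Km+0.766)/0.766 = 35.5(Km+10.2)/10.2.
9.164·Km + 7.02 = 3.480·Km + 35.5, so (9.164 − 3.480)·Km = 35.5 − 7.02.
Km = 28.48/5.684 = 5.01 µM; then Vmax = 7.02(5.01+0.766)/0.766 = 52.9 μM/s.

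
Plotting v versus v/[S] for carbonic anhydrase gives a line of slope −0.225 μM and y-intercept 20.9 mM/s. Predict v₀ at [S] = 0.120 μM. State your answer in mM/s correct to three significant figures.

In the Eadie–Hofstee form v = Vmax − Km·(v/[S]), the slope is −Km and the intercept is Vmax, so Km = 0.225 μM and Vmax = 20.9 mM/s.
v = 20.9 × 0.120/(0.225 + 0.120) = 7.27 mM/s.

7.27 mM/s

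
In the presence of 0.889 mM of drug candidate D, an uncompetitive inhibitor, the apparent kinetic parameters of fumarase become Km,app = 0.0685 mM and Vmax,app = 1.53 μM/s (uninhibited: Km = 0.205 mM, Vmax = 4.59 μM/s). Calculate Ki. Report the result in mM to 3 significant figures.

0.444 mM

Uncompetitive: Vmax,app = Vmax/α (and Km,app = Km/α) with α = 1 + [I]/Ki.
α = Vmax/Vmax,app = 4.59/1.53 = 3.000.
Ki = [I]/(α − 1) = 0.889/2.000 = 0.444 mM.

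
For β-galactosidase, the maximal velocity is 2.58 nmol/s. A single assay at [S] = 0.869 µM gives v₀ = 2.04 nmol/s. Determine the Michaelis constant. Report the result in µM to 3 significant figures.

v/Vmax = 2.04/2.58 = 0.7907 = [S]/(Km+[S]).
So Km + [S] = [S]/0.7907 = 1.099 µM, giving Km = 1.099 − 0.869 = 0.230 µM.

0.230 µM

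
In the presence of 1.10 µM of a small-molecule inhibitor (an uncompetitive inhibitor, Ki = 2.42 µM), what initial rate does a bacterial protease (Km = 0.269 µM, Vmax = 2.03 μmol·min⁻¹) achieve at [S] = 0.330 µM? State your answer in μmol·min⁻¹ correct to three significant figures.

α = 1 + [I]/Ki = 1 + 1.10/2.42 = 1.455.
For an uncompetitive inhibitor, both parameters are divided by α, giving Vmax/α and Km/α: Km,app = 0.185 µM, Vmax,app = 1.40 μmol·min⁻¹.
v = Vmax,app·[S]/(Km,app + [S]) = 1.40 × 0.330/(0.185 + 0.330) = 0.894 μmol·min⁻¹.

0.894 μmol·min⁻¹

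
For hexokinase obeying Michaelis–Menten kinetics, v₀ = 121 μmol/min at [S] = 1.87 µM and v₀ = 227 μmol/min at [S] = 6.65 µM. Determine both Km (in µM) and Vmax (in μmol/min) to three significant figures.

In reciprocal form, 1/v = (Km/Vmax)·(1/[S]) + 1/Vmax. The two points give (1/[S], 1/v) = (0.5348, 0.008264) and (0.1504, 0.004405).
Slope = (0.008264 − 0.004405)/(0.5348 − 0.1504) = 0.01004; intercept = 0.008264 − 0.01004×0.5348 = 0.002896.
Vmax = 1/intercept = 345 μmol/min; Km = slope × Vmax = 0.01004 × 345 = 3.47 µM.

Km = 3.47 µM; Vmax = 345 μmol/min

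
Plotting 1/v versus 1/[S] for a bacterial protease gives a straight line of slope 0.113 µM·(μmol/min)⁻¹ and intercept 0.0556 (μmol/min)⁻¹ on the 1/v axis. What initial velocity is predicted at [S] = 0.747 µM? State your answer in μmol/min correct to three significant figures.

The y-intercept is 1/Vmax, so Vmax = 1/0.0556 = 18.0 μmol/min.
The slope is Km/Vmax, so Km = 0.113 × 18.0 = 2.03 µM.
Then v = 18.0 × 0.747/(2.03 + 0.747) = 4.83 μmol/min.

4.83 μmol/min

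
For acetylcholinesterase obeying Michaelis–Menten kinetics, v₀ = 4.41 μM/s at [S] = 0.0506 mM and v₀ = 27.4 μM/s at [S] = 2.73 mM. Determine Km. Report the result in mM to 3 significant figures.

0.298 mM

From v = Vmax[S]/(Km+[S]), each point gives Vmax = v(Km+[S])/[S].
Equating: 4.41(Km+0.0506)/0.0506 = 27.4(Km+2.73)/2.73.
87.15·Km + 4.41 = 10.04·Km + 27.4, so (87.15 − 10.04)·Km = 27.4 − 4.41.
Km = 22.99/77.12 = 0.298 mM; then Vmax = 4.41(0.298+0.0506)/0.0506 = 30.4 μM/s.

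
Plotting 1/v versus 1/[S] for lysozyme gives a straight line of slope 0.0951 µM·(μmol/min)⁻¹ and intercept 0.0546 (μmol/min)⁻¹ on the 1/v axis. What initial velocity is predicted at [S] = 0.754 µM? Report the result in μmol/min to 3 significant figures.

5.53 μmol/min

The y-intercept is 1/Vmax, so Vmax = 1/0.0546 = 18.3 μmol/min.
The slope is Km/Vmax, so Km = 0.0951 × 18.3 = 1.74 µM.
Then v = 18.3 × 0.754/(1.74 + 0.754) = 5.53 μmol/min.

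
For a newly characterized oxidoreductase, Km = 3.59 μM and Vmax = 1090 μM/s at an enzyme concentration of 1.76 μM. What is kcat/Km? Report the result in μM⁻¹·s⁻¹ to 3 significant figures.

kcat = Vmax/[E]total = 1090/1.76 = 619 s⁻¹.
kcat/Km = 619/3.59 = 173 μM⁻¹·s⁻¹.

173 μM⁻¹·s⁻¹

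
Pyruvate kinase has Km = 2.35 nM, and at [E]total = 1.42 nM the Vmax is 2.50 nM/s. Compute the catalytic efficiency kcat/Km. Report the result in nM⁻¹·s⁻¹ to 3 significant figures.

kcat = Vmax/[E]total = 2.50/1.42 = 1.76 s⁻¹.
kcat/Km = 1.76/2.35 = 0.749 nM⁻¹·s⁻¹.

0.749 nM⁻¹·s⁻¹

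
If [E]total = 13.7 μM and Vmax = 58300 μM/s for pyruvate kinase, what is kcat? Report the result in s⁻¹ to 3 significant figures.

kcat = Vmax/[E]total = 58300 μM/s / 13.7 μM = 4260 s⁻¹.

4260 s⁻¹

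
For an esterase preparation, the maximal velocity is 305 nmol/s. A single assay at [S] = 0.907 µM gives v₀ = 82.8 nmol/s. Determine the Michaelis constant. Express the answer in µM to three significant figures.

2.43 µM

v/Vmax = 82.8/305 = 0.2715 = [S]/(Km+[S]).
So Km + [S] = [S]/0.2715 = 3.341 µM, giving Km = 3.341 − 0.907 = 2.43 µM.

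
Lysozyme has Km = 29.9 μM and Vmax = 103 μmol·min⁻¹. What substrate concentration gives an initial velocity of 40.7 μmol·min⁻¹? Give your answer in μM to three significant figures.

The required fractional saturation is v/Vmax = 40.7/103 = 0.3951.
Then [S]/(Km+[S]) = 0.3951 ⇒ [S] = 29.9 × 0.3951/(1 − 0.3951) = 19.5 μM.

19.5 μM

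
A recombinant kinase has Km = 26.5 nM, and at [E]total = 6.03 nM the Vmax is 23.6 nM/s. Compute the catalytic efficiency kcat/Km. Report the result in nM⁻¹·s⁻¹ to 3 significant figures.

kcat = Vmax/[E]total = 23.6/6.03 = 3.91 s⁻¹.
kcat/Km = 3.91/26.5 = 0.148 nM⁻¹·s⁻¹.

0.148 nM⁻¹·s⁻¹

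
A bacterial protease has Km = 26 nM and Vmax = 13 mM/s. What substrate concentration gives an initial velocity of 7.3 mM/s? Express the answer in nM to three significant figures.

The required fractional saturation is v/Vmax = 7.3/13 = 0.5615.
Then [S]/(Km+[S]) = 0.5615 ⇒ [S] = 26 × 0.5615/(1 − 0.5615) = 33.3 nM.

33.3 nM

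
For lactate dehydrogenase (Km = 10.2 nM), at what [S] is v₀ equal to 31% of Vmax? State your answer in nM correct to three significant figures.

v/Vmax = [S]/(Km+[S]) = 0.31, so [S] = Km·0.31/(1 − 0.31) = 10.2 × 0.4493.
[S] = 4.58 nM.

4.58 nM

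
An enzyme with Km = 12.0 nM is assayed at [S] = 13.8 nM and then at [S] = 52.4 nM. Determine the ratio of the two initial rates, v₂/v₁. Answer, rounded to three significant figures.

Since Vmax cancels, v₂/v₁ = [S]₂(Km+[S]₁) / [S]₁(Km+[S]₂).
= 52.4×(12.0+13.8) / (13.8×(12.0+52.4)) = 1352/888.7 = 1.52.

1.52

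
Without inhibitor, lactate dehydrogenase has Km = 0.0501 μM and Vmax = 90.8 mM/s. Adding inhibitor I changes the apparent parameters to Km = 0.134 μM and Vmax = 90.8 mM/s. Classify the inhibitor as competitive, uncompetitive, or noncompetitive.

Km increases (0.0501 → 0.134 μM) while Vmax is unchanged — the hallmark of competitive inhibition.

competitive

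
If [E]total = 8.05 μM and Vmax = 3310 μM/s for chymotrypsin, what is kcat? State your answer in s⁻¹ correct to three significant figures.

kcat = Vmax/[E]total = 3310 μM/s / 8.05 μM = 411 s⁻¹.

411 s⁻¹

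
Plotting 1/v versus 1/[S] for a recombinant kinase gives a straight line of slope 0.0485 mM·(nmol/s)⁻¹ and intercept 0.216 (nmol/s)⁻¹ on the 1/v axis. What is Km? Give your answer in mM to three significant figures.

y-intercept = 1/Vmax ⇒ Vmax = 4.63 nmol/s; slope = Km/Vmax ⇒ Km = slope × Vmax.
Km = 0.0485 × 4.63 = 0.225 mM.

0.225 mM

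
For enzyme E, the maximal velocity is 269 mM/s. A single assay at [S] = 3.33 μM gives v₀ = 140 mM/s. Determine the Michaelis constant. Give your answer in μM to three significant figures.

3.07 μM

From v = Vmax[S]/(Km+[S]), Km = [S](Vmax − v)/v.
Km = 3.33 × (269 − 140) / 140 = 429.6/140 = 3.07 μM.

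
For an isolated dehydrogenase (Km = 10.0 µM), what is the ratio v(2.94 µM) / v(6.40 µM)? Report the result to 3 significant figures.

Since Vmax cancels, v₂/v₁ = [S]₂(Km+[S]₁) / [S]₁(Km+[S]₂).
= 2.94×(10.0+6.40) / (6.40×(10.0+2.94)) = 48.22/82.82 = 0.582.

0.582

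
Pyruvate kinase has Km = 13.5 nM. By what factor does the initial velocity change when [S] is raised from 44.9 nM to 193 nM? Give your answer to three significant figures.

1.22

The fractional saturations are [S]/(Km+[S]) = 44.9/58.40 = 0.7688 and 193/206.5 = 0.9346.
v₂/v₁ is just their ratio: 0.9346/0.7688 = 1.22.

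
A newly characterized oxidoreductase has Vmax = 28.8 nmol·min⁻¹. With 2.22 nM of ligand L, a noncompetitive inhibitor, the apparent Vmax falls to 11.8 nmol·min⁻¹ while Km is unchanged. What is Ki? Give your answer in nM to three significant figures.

1.54 nM

Noncompetitive: Vmax,app = Vmax/α with α = 1 + [I]/Ki.
α = Vmax/Vmax,app = 28.8/11.8 = 2.441.
Since α = 1 + [I]/Ki, [I]/Ki = 2.441 − 1 = 1.441 and Ki = 2.22/1.441 = 1.54 nM.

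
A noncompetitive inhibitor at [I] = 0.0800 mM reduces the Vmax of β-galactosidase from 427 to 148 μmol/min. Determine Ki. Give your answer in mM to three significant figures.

Noncompetitive: Vmax,app = Vmax/α with α = 1 + [I]/Ki.
α = Vmax/Vmax,app = 427/148 = 2.885.
Ki = [I]/(α − 1) = 0.0800/1.885 = 0.0424 mM.

0.0424 mM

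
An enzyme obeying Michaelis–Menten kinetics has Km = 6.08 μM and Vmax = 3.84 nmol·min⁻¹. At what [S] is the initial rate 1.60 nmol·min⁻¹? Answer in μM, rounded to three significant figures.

4.34 μM

Rearranging v = Vmax[S]/(Km+[S]) gives [S] = Km·v/(Vmax − v).
[S] = 6.08 × 1.60 / (3.84 − 1.60) = 9.728/2.240 = 4.34 μM.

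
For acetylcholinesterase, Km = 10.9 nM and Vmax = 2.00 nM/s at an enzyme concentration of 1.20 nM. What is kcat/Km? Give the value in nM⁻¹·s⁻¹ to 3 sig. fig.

kcat = Vmax/[E]total = 2.00/1.20 = 1.67 s⁻¹.
kcat/Km = 1.67/10.9 = 0.153 nM⁻¹·s⁻¹.

0.153 nM⁻¹·s⁻¹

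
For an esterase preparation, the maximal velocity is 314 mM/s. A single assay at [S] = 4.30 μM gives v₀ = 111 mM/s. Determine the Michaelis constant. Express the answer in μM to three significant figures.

7.86 μM

v/Vmax = 111/314 = 0.3535 = [S]/(Km+[S]).
So Km + [S] = [S]/0.3535 = 12.16 μM, giving Km = 12.16 − 4.30 = 7.86 μM.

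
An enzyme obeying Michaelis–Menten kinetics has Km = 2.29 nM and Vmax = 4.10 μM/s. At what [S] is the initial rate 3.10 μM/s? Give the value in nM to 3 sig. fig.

The required fractional saturation is v/Vmax = 3.10/4.10 = 0.7561.
Then [S]/(Km+[S]) = 0.7561 ⇒ [S] = 2.29 × 0.7561/(1 − 0.7561) = 7.10 nM.

7.10 nM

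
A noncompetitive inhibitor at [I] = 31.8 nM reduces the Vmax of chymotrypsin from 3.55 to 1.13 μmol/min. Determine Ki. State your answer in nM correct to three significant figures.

14.8 nM

Noncompetitive: Vmax,app = Vmax/α with α = 1 + [I]/Ki.
α = Vmax/Vmax,app = 3.55/1.13 = 3.142.
Ki = [I]/(α − 1) = 31.8/2.142 = 14.8 nM.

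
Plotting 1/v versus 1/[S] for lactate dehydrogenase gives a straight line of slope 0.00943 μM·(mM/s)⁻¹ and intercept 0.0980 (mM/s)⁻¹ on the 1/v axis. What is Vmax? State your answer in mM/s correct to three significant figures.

10.2 mM/s

The y-intercept of a Lineweaver–Burk plot equals 1/Vmax, so Vmax = 1/0.0980 = 10.2 mM/s.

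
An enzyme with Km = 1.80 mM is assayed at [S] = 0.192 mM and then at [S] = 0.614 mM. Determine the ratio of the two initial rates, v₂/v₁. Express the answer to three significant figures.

2.64

The fractional saturations are [S]/(Km+[S]) = 0.192/1.992 = 0.09639 and 0.614/2.414 = 0.2543.
v₂/v₁ is just their ratio: 0.2543/0.09639 = 2.64.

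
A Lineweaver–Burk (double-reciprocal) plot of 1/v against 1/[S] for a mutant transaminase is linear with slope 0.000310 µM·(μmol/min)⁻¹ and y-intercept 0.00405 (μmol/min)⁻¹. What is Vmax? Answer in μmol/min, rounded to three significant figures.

247 μmol/min

The y-intercept of a Lineweaver–Burk plot equals 1/Vmax, so Vmax = 1/0.00405 = 247 μmol/min.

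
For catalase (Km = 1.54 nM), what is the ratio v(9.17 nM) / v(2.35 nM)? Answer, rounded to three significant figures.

Since Vmax cancels, v₂/v₁ = [S]₂(Km+[S]₁) / [S]₁(Km+[S]₂).
= 9.17×(1.54+2.35) / (2.35×(1.54+9.17)) = 35.67/25.17 = 1.42.

1.42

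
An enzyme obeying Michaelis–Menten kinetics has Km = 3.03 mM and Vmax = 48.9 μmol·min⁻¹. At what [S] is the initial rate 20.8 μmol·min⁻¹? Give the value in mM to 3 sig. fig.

2.24 mM

Rearranging v = Vmax[S]/(Km+[S]) gives [S] = Km·v/(Vmax − v).
[S] = 3.03 × 20.8 / (48.9 − 20.8) = 63.02/28.10 = 2.24 mM.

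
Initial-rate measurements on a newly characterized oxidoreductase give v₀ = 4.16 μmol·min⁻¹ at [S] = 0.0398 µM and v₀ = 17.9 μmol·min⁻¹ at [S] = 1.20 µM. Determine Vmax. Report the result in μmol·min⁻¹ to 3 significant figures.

In reciprocal form, 1/v = (Km/Vmax)·(1/[S]) + 1/Vmax. The two points give (1/[S], 1/v) = (25.13, 0.2404) and (0.8333, 0.05587).
Slope = (0.2404 − 0.05587)/(25.13 − 0.8333) = 0.007596; intercept = 0.2404 − 0.007596×25.13 = 0.04954.
Vmax = 1/intercept = 20.2 μmol·min⁻¹; Km = slope × Vmax = 0.007596 × 20.2 = 0.153 µM.

20.2 μmol·min⁻¹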